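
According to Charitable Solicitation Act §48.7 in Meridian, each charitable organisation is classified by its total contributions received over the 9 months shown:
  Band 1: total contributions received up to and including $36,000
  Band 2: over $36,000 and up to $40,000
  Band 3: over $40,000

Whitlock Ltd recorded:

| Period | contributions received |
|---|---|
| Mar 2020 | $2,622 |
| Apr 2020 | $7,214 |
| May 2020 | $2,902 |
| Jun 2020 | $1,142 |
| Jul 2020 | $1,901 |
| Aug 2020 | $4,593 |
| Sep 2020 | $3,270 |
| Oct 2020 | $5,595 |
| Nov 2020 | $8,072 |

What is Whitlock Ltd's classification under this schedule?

Total contributions received: $2,622 + $7,214 + $2,902 + $1,142 + $1,901 + $4,593 + $3,270 + $5,595 + $8,072 = $37,311.
$36,000 < $37,311 ≤ $40,000, so Band 2 applies.

Band 2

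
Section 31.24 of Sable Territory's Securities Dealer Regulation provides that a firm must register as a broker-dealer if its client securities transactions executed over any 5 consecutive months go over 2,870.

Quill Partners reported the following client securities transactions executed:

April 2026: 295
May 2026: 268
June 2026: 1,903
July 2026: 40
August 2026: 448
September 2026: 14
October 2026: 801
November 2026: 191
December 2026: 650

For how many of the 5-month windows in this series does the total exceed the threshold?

April 2026–August 2026: 295 + 268 + 1,903 + 40 + 448 = 2,954 (over)
May 2026–September 2026: 268 + 1,903 + 40 + 448 + 14 = 2,673 (under)
June 2026–October 2026: 1,903 + 40 + 448 + 14 + 801 = 3,206 (over)
July 2026–November 2026: 40 + 448 + 14 + 801 + 191 = 1,494 (under)
August 2026–December 2026: 448 + 14 + 801 + 191 + 650 = 2,104 (under)
2 windows exceed the threshold.

2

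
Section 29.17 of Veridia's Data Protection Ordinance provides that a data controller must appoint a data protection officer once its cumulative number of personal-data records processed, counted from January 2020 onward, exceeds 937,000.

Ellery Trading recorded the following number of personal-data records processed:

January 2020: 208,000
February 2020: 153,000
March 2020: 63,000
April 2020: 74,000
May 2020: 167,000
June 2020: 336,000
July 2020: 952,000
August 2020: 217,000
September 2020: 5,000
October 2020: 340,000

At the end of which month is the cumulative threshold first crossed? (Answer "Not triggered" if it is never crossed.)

Through January 2020: 208,000
Through February 2020: 361,000
Through March 2020: 424,000
Through April 2020: 498,000
Through May 2020: 665,000
Through June 2020: 1,001,000 ← exceeds threshold

June 2020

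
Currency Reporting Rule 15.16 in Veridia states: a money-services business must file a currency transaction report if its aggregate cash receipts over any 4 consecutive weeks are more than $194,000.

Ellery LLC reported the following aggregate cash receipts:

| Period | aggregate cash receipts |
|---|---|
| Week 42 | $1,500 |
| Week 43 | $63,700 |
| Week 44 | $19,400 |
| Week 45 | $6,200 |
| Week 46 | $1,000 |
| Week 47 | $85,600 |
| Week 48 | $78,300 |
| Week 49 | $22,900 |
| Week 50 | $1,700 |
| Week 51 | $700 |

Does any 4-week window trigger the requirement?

No

Week 42–Week 45: $1,500 + $63,700 + $19,400 + $6,200 = $90,800 (under)
Week 43–Week 46: $63,700 + $19,400 + $6,200 + $1,000 = $90,300 (under)
Week 44–Week 47: $19,400 + $6,200 + $1,000 + $85,600 = $112,200 (under)
Week 45–Week 48: $6,200 + $1,000 + $85,600 + $78,300 = $171,100 (under)
Week 46–Week 49: $1,000 + $85,600 + $78,300 + $22,900 = $187,800 (under)
Week 47–Week 50: $85,600 + $78,300 + $22,900 + $1,700 = $188,500 (under)
Week 48–Week 51: $78,300 + $22,900 + $1,700 + $700 = $103,600 (under)
No window exceeds $194,000.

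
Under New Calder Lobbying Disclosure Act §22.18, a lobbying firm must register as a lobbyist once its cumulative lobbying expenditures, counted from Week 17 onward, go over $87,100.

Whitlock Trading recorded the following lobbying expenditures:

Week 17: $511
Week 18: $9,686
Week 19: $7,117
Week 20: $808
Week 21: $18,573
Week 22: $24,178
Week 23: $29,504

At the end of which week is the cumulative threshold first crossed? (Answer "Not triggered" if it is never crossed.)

Week 23

Through Week 17: $511
Through Week 18: $10,197
Through Week 19: $17,314
Through Week 20: $18,122
Through Week 21: $36,695
Through Week 22: $60,873
Through Week 23: $90,377 ← exceeds threshold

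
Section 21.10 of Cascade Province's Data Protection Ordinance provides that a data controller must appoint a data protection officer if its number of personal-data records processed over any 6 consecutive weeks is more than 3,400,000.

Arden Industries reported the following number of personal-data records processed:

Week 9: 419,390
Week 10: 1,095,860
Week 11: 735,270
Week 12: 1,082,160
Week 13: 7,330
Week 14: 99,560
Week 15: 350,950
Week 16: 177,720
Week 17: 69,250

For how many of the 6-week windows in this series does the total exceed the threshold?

Week 9–Week 14: 419,390 + 1,095,860 + 735,270 + 1,082,160 + 7,330 + 99,560 = 3,439,570 (over)
Week 10–Week 15: 1,095,860 + 735,270 + 1,082,160 + 7,330 + 99,560 + 350,950 = 3,371,130 (under)
Week 11–Week 16: 735,270 + 1,082,160 + 7,330 + 99,560 + 350,950 + 177,720 = 2,452,990 (under)
Week 12–Week 17: 1,082,160 + 7,330 + 99,560 + 350,950 + 177,720 + 69,250 = 1,786,970 (under)
1 window exceeds the threshold.

1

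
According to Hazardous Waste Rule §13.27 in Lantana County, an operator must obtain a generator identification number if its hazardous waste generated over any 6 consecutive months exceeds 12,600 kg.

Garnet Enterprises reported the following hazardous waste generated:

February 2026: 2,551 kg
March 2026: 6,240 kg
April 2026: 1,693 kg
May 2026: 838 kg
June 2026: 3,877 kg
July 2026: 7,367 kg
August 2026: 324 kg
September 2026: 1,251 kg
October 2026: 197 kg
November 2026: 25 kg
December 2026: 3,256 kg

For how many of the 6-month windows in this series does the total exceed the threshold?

5

February 2026–July 2026: 2,551 kg + 6,240 kg + 1,693 kg + 838 kg + 3,877 kg + 7,367 kg = 22,566 kg (over)
March 2026–August 2026: 6,240 kg + 1,693 kg + 838 kg + 3,877 kg + 7,367 kg + 324 kg = 20,339 kg (over)
April 2026–September 2026: 1,693 kg + 838 kg + 3,877 kg + 7,367 kg + 324 kg + 1,251 kg = 15,350 kg (over)
May 2026–October 2026: 838 kg + 3,877 kg + 7,367 kg + 324 kg + 1,251 kg + 197 kg = 13,854 kg (over)
June 2026–November 2026: 3,877 kg + 7,367 kg + 324 kg + 1,251 kg + 197 kg + 25 kg = 13,041 kg (over)
July 2026–December 2026: 7,367 kg + 324 kg + 1,251 kg + 197 kg + 25 kg + 3,256 kg = 12,420 kg (under)
5 windows exceed the threshold.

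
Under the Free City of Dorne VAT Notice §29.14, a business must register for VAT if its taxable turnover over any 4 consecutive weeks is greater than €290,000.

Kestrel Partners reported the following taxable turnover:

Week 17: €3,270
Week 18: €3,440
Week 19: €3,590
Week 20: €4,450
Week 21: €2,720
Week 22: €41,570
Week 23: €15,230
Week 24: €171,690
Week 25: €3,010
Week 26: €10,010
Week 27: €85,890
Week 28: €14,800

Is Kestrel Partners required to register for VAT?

Week 17–Week 20: €3,270 + €3,440 + €3,590 + €4,450 = €14,750 (under)
Week 18–Week 21: €3,440 + €3,590 + €4,450 + €2,720 = €14,200 (under)
Week 19–Week 22: €3,590 + €4,450 + €2,720 + €41,570 = €52,330 (under)
Week 20–Week 23: €4,450 + €2,720 + €41,570 + €15,230 = €63,970 (under)
Week 21–Week 24: €2,720 + €41,570 + €15,230 + €171,690 = €231,210 (under)
Week 22–Week 25: €41,570 + €15,230 + €171,690 + €3,010 = €231,500 (under)
Week 23–Week 26: €15,230 + €171,690 + €3,010 + €10,010 = €199,940 (under)
Week 24–Week 27: €171,690 + €3,010 + €10,010 + €85,890 = €270,600 (under)
Week 25–Week 28: €3,010 + €10,010 + €85,890 + €14,800 = €113,710 (under)
No window exceeds €290,000.

No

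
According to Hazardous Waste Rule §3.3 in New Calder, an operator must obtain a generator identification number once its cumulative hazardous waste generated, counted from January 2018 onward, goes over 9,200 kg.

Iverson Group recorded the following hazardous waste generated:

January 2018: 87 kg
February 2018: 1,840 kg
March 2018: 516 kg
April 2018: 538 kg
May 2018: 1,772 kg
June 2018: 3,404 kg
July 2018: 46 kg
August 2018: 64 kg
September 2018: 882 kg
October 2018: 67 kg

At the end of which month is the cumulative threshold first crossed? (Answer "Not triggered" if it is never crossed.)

Through January 2018: 87 kg
Through February 2018: 1,927 kg
Through March 2018: 2,443 kg
Through April 2018: 2,981 kg
Through May 2018: 4,753 kg
Through June 2018: 8,157 kg
Through July 2018: 8,203 kg
Through August 2018: 8,267 kg
Through September 2018: 9,149 kg
Through October 2018: 9,216 kg ← exceeds threshold

October 2018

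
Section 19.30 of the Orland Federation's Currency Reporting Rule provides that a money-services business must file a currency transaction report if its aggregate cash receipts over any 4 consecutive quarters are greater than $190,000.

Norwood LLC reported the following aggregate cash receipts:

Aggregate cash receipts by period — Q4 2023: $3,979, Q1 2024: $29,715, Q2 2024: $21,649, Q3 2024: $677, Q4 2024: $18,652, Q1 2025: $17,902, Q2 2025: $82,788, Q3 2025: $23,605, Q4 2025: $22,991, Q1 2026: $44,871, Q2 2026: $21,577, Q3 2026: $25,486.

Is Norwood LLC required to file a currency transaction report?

Q4 2023–Q3 2024: $3,979 + $29,715 + $21,649 + $677 = $56,020 (under)
Q1 2024–Q4 2024: $29,715 + $21,649 + $677 + $18,652 = $70,693 (under)
Q2 2024–Q1 2025: $21,649 + $677 + $18,652 + $17,902 = $58,880 (under)
Q3 2024–Q2 2025: $677 + $18,652 + $17,902 + $82,788 = $120,019 (under)
Q4 2024–Q3 2025: $18,652 + $17,902 + $82,788 + $23,605 = $142,947 (under)
Q1 2025–Q4 2025: $17,902 + $82,788 + $23,605 + $22,991 = $147,286 (under)
Q2 2025–Q1 2026: $82,788 + $23,605 + $22,991 + $44,871 = $174,255 (under)
Q3 2025–Q2 2026: $23,605 + $22,991 + $44,871 + $21,577 = $113,044 (under)
Q4 2025–Q3 2026: $22,991 + $44,871 + $21,577 + $25,486 = $114,925 (under)
No window exceeds $190,000.

No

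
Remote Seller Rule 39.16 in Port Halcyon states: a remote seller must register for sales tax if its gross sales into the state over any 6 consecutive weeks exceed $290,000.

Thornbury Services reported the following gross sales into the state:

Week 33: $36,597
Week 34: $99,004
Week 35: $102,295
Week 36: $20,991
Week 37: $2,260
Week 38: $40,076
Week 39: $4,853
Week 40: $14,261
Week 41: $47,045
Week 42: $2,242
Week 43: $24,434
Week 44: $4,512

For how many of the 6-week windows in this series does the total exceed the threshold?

1

Week 33–Week 38: $36,597 + $99,004 + $102,295 + $20,991 + $2,260 + $40,076 = $301,223 (over)
Week 34–Week 39: $99,004 + $102,295 + $20,991 + $2,260 + $40,076 + $4,853 = $269,479 (under)
Week 35–Week 40: $102,295 + $20,991 + $2,260 + $40,076 + $4,853 + $14,261 = $184,736 (under)
Week 36–Week 41: $20,991 + $2,260 + $40,076 + $4,853 + $14,261 + $47,045 = $129,486 (under)
Week 37–Week 42: $2,260 + $40,076 + $4,853 + $14,261 + $47,045 + $2,242 = $110,737 (under)
Week 38–Week 43: $40,076 + $4,853 + $14,261 + $47,045 + $2,242 + $24,434 = $132,911 (under)
Week 39–Week 44: $4,853 + $14,261 + $47,045 + $2,242 + $24,434 + $4,512 = $97,347 (under)
1 window exceeds the threshold.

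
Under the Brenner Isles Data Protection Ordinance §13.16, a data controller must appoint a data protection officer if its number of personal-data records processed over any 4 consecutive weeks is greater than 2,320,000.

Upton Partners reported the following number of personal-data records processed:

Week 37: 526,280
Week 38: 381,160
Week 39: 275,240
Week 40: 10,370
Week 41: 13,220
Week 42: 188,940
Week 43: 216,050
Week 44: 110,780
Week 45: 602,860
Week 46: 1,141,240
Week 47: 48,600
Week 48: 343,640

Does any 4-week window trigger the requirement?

No

Week 37–Week 40: 526,280 + 381,160 + 275,240 + 10,370 = 1,193,050 (under)
Week 38–Week 41: 381,160 + 275,240 + 10,370 + 13,220 = 679,990 (under)
Week 39–Week 42: 275,240 + 10,370 + 13,220 + 188,940 = 487,770 (under)
Week 40–Week 43: 10,370 + 13,220 + 188,940 + 216,050 = 428,580 (under)
Week 41–Week 44: 13,220 + 188,940 + 216,050 + 110,780 = 528,990 (under)
Week 42–Week 45: 188,940 + 216,050 + 110,780 + 602,860 = 1,118,630 (under)
Week 43–Week 46: 216,050 + 110,780 + 602,860 + 1,141,240 = 2,070,930 (under)
Week 44–Week 47: 110,780 + 602,860 + 1,141,240 + 48,600 = 1,903,480 (under)
Week 45–Week 48: 602,860 + 1,141,240 + 48,600 + 343,640 = 2,136,340 (under)
No window exceeds 2,320,000.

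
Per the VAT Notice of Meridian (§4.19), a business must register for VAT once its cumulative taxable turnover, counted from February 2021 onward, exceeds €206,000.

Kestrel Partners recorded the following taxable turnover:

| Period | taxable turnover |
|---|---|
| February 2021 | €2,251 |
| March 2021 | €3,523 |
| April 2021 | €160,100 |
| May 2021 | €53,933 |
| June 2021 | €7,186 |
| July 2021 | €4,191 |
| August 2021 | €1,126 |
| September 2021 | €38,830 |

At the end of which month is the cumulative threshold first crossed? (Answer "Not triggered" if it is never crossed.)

Through February 2021: €2,251
Through March 2021: €5,774
Through April 2021: €165,874
Through May 2021: €219,807 ← exceeds threshold

May 2021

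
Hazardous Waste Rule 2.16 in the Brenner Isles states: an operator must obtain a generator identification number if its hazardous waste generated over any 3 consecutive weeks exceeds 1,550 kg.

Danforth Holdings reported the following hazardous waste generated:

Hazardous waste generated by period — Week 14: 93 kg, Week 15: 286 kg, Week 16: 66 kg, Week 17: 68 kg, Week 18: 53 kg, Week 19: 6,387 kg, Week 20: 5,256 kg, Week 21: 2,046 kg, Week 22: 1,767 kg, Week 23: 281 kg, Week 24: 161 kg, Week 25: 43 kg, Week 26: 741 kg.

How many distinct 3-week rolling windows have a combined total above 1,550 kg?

Week 14–Week 16: 93 kg + 286 kg + 66 kg = 445 kg (under)
Week 15–Week 17: 286 kg + 66 kg + 68 kg = 420 kg (under)
Week 16–Week 18: 66 kg + 68 kg + 53 kg = 187 kg (under)
Week 17–Week 19: 68 kg + 53 kg + 6,387 kg = 6,508 kg (over)
Week 18–Week 20: 53 kg + 6,387 kg + 5,256 kg = 11,696 kg (over)
Week 19–Week 21: 6,387 kg + 5,256 kg + 2,046 kg = 13,689 kg (over)
Week 20–Week 22: 5,256 kg + 2,046 kg + 1,767 kg = 9,069 kg (over)
Week 21–Week 23: 2,046 kg + 1,767 kg + 281 kg = 4,094 kg (over)
Week 22–Week 24: 1,767 kg + 281 kg + 161 kg = 2,209 kg (over)
Week 23–Week 25: 281 kg + 161 kg + 43 kg = 485 kg (under)
Week 24–Week 26: 161 kg + 43 kg + 741 kg = 945 kg (under)
6 windows exceed the threshold.

6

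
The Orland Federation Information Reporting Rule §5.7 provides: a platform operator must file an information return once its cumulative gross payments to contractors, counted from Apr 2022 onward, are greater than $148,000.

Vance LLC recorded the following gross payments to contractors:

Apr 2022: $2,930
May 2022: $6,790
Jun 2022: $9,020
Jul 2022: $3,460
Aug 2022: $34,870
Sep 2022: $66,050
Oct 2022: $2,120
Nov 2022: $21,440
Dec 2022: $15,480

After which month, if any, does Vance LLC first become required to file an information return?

Dec 2022

Through Apr 2022: $2,930
Through May 2022: $9,720
Through Jun 2022: $18,740
Through Jul 2022: $22,200
Through Aug 2022: $57,070
Through Sep 2022: $123,120
Through Oct 2022: $125,240
Through Nov 2022: $146,680
Through Dec 2022: $162,160 ← exceeds threshold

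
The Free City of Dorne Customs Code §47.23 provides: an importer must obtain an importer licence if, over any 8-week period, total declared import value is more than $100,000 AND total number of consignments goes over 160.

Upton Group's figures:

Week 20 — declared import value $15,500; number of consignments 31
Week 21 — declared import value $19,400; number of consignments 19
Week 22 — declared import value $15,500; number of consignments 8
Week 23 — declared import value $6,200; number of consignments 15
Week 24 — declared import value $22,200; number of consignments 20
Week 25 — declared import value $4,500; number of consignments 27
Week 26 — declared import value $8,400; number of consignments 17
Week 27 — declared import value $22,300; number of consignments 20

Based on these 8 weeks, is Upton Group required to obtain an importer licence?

No

Total declared import value: $15,500 + $19,400 + $15,500 + $6,200 + $22,200 + $4,500 + $8,400 + $22,300 = $114,000 (> $100,000).
Total number of consignments: 31 + 19 + 8 + 15 + 20 + 27 + 17 + 20 = 157 (≤ 160).
The test is 'and': the rule requires both, and at least one is not exceeded.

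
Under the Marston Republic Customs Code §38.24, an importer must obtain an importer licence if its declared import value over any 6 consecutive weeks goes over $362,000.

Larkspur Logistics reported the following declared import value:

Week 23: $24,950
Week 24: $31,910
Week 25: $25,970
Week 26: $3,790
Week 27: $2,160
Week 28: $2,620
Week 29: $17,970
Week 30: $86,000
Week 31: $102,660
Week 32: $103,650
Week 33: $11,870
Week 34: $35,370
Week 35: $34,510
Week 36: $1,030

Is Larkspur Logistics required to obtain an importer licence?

Yes

Week 23–Week 28: $24,950 + $31,910 + $25,970 + $3,790 + $2,160 + $2,620 = $91,400 (under)
Week 24–Week 29: $31,910 + $25,970 + $3,790 + $2,160 + $2,620 + $17,970 = $84,420 (under)
Week 25–Week 30: $25,970 + $3,790 + $2,160 + $2,620 + $17,970 + $86,000 = $138,510 (under)
Week 26–Week 31: $3,790 + $2,160 + $2,620 + $17,970 + $86,000 + $102,660 = $215,200 (under)
Week 27–Week 32: $2,160 + $2,620 + $17,970 + $86,000 + $102,660 + $103,650 = $315,060 (under)
Week 28–Week 33: $2,620 + $17,970 + $86,000 + $102,660 + $103,650 + $11,870 = $324,770 (under)
Week 29–Week 34: $17,970 + $86,000 + $102,660 + $103,650 + $11,870 + $35,370 = $357,520 (under)
Week 30–Week 35: $86,000 + $102,660 + $103,650 + $11,870 + $35,370 + $34,510 = $374,060 (over)
Week 31–Week 36: $102,660 + $103,650 + $11,870 + $35,370 + $34,510 + $1,030 = $289,090 (under)
At least one window exceeds $362,000.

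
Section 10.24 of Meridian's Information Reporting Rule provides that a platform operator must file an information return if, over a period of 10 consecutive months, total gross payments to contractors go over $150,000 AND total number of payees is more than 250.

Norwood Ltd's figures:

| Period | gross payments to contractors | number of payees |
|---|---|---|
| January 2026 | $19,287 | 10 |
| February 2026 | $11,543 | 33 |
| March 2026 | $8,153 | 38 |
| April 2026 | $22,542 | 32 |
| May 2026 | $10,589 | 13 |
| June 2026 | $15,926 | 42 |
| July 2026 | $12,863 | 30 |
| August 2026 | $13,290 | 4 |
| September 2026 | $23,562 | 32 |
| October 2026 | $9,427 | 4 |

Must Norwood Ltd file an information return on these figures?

Total gross payments to contractors: $19,287 + $11,543 + $8,153 + $22,542 + $10,589 + $15,926 + $12,863 + $13,290 + $23,562 + $9,427 = $147,182 (≤ $150,000).
Total number of payees: 10 + 33 + 38 + 32 + 13 + 42 + 30 + 4 + 32 + 4 = 238 (≤ 250).
The test is 'and': the rule requires both, and at least one is not exceeded.

No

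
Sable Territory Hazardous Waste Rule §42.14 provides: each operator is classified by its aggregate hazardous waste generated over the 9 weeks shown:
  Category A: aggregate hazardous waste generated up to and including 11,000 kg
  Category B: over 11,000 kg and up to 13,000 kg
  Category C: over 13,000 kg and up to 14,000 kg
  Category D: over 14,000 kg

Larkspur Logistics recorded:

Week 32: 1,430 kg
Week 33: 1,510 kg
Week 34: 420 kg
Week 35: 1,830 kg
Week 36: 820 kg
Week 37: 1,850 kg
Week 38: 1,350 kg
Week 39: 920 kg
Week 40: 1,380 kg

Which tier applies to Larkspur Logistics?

Aggregate hazardous waste generated: 1,430 kg + 1,510 kg + 420 kg + 1,830 kg + 820 kg + 1,850 kg + 1,350 kg + 920 kg + 1,380 kg = 11,510 kg.
11,000 kg < 11,510 kg ≤ 13,000 kg, so Category B applies.

Category B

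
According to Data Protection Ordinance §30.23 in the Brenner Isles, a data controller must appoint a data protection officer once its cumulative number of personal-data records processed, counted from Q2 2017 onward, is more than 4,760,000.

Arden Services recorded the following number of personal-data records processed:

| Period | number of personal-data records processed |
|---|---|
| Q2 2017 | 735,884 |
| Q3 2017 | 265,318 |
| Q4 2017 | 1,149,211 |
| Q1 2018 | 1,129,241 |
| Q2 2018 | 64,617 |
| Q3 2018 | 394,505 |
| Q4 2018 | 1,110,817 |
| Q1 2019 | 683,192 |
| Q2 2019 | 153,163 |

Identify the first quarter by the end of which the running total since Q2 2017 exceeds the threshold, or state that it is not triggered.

Through Q2 2017: 735,884
Through Q3 2017: 1,001,202
Through Q4 2017: 2,150,413
Through Q1 2018: 3,279,654
Through Q2 2018: 3,344,271
Through Q3 2018: 3,738,776
Through Q4 2018: 4,849,593 ← exceeds threshold

Q4 2018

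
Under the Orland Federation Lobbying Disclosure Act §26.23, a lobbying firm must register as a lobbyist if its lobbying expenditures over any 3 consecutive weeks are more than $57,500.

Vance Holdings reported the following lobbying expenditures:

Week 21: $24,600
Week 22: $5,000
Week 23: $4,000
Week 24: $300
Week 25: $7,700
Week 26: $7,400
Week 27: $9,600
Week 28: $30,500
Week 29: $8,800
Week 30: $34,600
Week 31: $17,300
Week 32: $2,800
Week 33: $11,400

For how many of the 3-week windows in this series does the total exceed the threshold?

2

Week 21–Week 23: $24,600 + $5,000 + $4,000 = $33,600 (under)
Week 22–Week 24: $5,000 + $4,000 + $300 = $9,300 (under)
Week 23–Week 25: $4,000 + $300 + $7,700 = $12,000 (under)
Week 24–Week 26: $300 + $7,700 + $7,400 = $15,400 (under)
Week 25–Week 27: $7,700 + $7,400 + $9,600 = $24,700 (under)
Week 26–Week 28: $7,400 + $9,600 + $30,500 = $47,500 (under)
Week 27–Week 29: $9,600 + $30,500 + $8,800 = $48,900 (under)
Week 28–Week 30: $30,500 + $8,800 + $34,600 = $73,900 (over)
Week 29–Week 31: $8,800 + $34,600 + $17,300 = $60,700 (over)
Week 30–Week 32: $34,600 + $17,300 + $2,800 = $54,700 (under)
Week 31–Week 33: $17,300 + $2,800 + $11,400 = $31,500 (under)
2 windows exceed the threshold.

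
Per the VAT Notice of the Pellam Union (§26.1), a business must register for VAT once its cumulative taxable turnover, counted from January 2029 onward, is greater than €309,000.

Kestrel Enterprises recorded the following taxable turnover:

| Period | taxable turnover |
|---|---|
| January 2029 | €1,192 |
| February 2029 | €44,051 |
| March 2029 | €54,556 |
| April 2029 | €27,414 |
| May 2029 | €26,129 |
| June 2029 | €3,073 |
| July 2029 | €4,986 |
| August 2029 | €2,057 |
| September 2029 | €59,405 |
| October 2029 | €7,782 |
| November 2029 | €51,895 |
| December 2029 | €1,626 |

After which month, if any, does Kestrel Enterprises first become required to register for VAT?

Not triggered

Through January 2029: €1,192
Through February 2029: €45,243
Through March 2029: €99,799
Through April 2029: €127,213
Through May 2029: €153,342
Through June 2029: €156,415
Through July 2029: €161,401
Through August 2029: €163,458
Through September 2029: €222,863
Through October 2029: €230,645
Through November 2029: €282,540
Through December 2029: €284,166
Final cumulative total €284,166 ≤ €309,000; the threshold is never exceeded.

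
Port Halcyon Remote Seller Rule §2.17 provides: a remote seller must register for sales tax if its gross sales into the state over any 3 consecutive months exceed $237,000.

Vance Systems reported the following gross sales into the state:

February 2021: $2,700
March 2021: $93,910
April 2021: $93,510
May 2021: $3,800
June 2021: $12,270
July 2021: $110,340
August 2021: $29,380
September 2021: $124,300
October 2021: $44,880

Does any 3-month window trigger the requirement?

Yes

February 2021–April 2021: $2,700 + $93,910 + $93,510 = $190,120 (under)
March 2021–May 2021: $93,910 + $93,510 + $3,800 = $191,220 (under)
April 2021–June 2021: $93,510 + $3,800 + $12,270 = $109,580 (under)
May 2021–July 2021: $3,800 + $12,270 + $110,340 = $126,410 (under)
June 2021–August 2021: $12,270 + $110,340 + $29,380 = $151,990 (under)
July 2021–September 2021: $110,340 + $29,380 + $124,300 = $264,020 (over)
August 2021–October 2021: $29,380 + $124,300 + $44,880 = $198,560 (under)
At least one window exceeds $237,000.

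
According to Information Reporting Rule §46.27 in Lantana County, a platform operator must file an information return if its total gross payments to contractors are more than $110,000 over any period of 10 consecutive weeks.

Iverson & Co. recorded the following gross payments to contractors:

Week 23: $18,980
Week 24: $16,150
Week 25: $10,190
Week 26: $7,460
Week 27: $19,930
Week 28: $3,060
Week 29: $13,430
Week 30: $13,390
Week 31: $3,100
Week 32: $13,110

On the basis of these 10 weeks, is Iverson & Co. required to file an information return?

Total gross payments to contractors: $18,980 + $16,150 + $10,190 + $7,460 + $19,930 + $3,060 + $13,430 + $13,390 + $3,100 + $13,110 = $118,800.
$118,800 > $110,000, so the threshold is exceeded.

Yes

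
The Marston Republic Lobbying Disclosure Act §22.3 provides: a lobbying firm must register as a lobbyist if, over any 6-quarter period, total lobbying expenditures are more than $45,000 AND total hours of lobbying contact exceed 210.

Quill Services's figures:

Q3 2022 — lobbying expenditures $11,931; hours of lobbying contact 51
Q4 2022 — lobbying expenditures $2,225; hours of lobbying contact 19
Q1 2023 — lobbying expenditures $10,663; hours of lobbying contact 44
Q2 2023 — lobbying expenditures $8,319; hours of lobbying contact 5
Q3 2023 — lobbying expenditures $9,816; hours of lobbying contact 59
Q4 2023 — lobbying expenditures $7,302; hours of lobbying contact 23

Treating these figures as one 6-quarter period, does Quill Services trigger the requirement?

No

Total lobbying expenditures: $11,931 + $2,225 + $10,663 + $8,319 + $9,816 + $7,302 = $50,256 (> $45,000).
Total hours of lobbying contact: 51 + 19 + 44 + 5 + 59 + 23 = 201 (≤ 210).
The test is 'and': the rule requires both, and at least one is not exceeded.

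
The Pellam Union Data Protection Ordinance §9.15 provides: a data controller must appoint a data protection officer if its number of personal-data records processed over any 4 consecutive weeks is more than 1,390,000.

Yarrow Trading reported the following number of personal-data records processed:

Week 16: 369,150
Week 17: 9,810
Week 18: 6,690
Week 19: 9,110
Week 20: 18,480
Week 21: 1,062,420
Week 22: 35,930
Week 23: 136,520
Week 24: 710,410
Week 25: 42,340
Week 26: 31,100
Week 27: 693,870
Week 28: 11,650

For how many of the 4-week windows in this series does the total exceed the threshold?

Week 16–Week 19: 369,150 + 9,810 + 6,690 + 9,110 = 394,760 (under)
Week 17–Week 20: 9,810 + 6,690 + 9,110 + 18,480 = 44,090 (under)
Week 18–Week 21: 6,690 + 9,110 + 18,480 + 1,062,420 = 1,096,700 (under)
Week 19–Week 22: 9,110 + 18,480 + 1,062,420 + 35,930 = 1,125,940 (under)
Week 20–Week 23: 18,480 + 1,062,420 + 35,930 + 136,520 = 1,253,350 (under)
Week 21–Week 24: 1,062,420 + 35,930 + 136,520 + 710,410 = 1,945,280 (over)
Week 22–Week 25: 35,930 + 136,520 + 710,410 + 42,340 = 925,200 (under)
Week 23–Week 26: 136,520 + 710,410 + 42,340 + 31,100 = 920,370 (under)
Week 24–Week 27: 710,410 + 42,340 + 31,100 + 693,870 = 1,477,720 (over)
Week 25–Week 28: 42,340 + 31,100 + 693,870 + 11,650 = 778,960 (under)
2 windows exceed the threshold.

2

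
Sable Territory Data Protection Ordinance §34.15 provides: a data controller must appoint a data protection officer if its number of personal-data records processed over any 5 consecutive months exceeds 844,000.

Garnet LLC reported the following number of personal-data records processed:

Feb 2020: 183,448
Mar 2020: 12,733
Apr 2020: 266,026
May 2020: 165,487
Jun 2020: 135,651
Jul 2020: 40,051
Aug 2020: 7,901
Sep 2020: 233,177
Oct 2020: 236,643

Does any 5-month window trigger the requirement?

Feb 2020–Jun 2020: 183,448 + 12,733 + 266,026 + 165,487 + 135,651 = 763,345 (under)
Mar 2020–Jul 2020: 12,733 + 266,026 + 165,487 + 135,651 + 40,051 = 619,948 (under)
Apr 2020–Aug 2020: 266,026 + 165,487 + 135,651 + 40,051 + 7,901 = 615,116 (under)
May 2020–Sep 2020: 165,487 + 135,651 + 40,051 + 7,901 + 233,177 = 582,267 (under)
Jun 2020–Oct 2020: 135,651 + 40,051 + 7,901 + 233,177 + 236,643 = 653,423 (under)
No window exceeds 844,000.

No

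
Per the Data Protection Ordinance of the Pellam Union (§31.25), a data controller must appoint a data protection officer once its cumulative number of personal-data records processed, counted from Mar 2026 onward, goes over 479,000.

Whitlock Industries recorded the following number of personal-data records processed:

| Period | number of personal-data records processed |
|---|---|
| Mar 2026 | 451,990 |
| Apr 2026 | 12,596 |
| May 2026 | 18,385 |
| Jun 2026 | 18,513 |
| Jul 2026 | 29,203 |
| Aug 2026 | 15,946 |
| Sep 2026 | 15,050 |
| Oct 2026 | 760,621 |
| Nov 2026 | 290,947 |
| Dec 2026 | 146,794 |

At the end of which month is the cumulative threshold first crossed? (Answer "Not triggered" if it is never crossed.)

May 2026

Through Mar 2026: 451,990
Through Apr 2026: 464,586
Through May 2026: 482,971 ← exceeds threshold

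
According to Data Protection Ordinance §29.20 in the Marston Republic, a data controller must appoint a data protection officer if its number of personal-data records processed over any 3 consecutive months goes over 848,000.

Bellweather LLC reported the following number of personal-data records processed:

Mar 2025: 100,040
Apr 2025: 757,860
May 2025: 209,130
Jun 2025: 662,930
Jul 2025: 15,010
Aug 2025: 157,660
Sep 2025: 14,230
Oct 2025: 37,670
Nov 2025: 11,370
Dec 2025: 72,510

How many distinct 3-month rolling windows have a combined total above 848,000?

Mar 2025–May 2025: 100,040 + 757,860 + 209,130 = 1,067,030 (over)
Apr 2025–Jun 2025: 757,860 + 209,130 + 662,930 = 1,629,920 (over)
May 2025–Jul 2025: 209,130 + 662,930 + 15,010 = 887,070 (over)
Jun 2025–Aug 2025: 662,930 + 15,010 + 157,660 = 835,600 (under)
Jul 2025–Sep 2025: 15,010 + 157,660 + 14,230 = 186,900 (under)
Aug 2025–Oct 2025: 157,660 + 14,230 + 37,670 = 209,560 (under)
Sep 2025–Nov 2025: 14,230 + 37,670 + 11,370 = 63,270 (under)
Oct 2025–Dec 2025: 37,670 + 11,370 + 72,510 = 121,550 (under)
3 windows exceed the threshold.

3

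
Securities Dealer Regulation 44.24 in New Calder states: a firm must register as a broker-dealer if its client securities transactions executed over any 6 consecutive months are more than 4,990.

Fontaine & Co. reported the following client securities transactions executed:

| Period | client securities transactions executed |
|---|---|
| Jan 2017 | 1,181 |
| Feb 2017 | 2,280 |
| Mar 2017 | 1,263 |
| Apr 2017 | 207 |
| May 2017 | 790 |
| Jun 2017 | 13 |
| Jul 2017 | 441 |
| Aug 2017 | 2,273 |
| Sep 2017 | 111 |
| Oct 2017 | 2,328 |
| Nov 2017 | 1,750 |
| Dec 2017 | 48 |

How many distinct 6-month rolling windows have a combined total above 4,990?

5

Jan 2017–Jun 2017: 1,181 + 2,280 + 1,263 + 207 + 790 + 13 = 5,734 (over)
Feb 2017–Jul 2017: 2,280 + 1,263 + 207 + 790 + 13 + 441 = 4,994 (over)
Mar 2017–Aug 2017: 1,263 + 207 + 790 + 13 + 441 + 2,273 = 4,987 (under)
Apr 2017–Sep 2017: 207 + 790 + 13 + 441 + 2,273 + 111 = 3,835 (under)
May 2017–Oct 2017: 790 + 13 + 441 + 2,273 + 111 + 2,328 = 5,956 (over)
Jun 2017–Nov 2017: 13 + 441 + 2,273 + 111 + 2,328 + 1,750 = 6,916 (over)
Jul 2017–Dec 2017: 441 + 2,273 + 111 + 2,328 + 1,750 + 48 = 6,951 (over)
5 windows exceed the threshold.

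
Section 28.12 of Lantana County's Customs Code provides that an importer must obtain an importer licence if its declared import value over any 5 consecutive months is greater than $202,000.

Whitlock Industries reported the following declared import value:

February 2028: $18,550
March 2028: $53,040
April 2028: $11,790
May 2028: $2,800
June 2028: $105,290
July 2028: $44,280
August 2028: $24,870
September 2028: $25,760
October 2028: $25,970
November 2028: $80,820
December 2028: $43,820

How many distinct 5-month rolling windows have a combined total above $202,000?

February 2028–June 2028: $18,550 + $53,040 + $11,790 + $2,800 + $105,290 = $191,470 (under)
March 2028–July 2028: $53,040 + $11,790 + $2,800 + $105,290 + $44,280 = $217,200 (over)
April 2028–August 2028: $11,790 + $2,800 + $105,290 + $44,280 + $24,870 = $189,030 (under)
May 2028–September 2028: $2,800 + $105,290 + $44,280 + $24,870 + $25,760 = $203,000 (over)
June 2028–October 2028: $105,290 + $44,280 + $24,870 + $25,760 + $25,970 = $226,170 (over)
July 2028–November 2028: $44,280 + $24,870 + $25,760 + $25,970 + $80,820 = $201,700 (under)
August 2028–December 2028: $24,870 + $25,760 + $25,970 + $80,820 + $43,820 = $201,240 (under)
3 windows exceed the threshold.

3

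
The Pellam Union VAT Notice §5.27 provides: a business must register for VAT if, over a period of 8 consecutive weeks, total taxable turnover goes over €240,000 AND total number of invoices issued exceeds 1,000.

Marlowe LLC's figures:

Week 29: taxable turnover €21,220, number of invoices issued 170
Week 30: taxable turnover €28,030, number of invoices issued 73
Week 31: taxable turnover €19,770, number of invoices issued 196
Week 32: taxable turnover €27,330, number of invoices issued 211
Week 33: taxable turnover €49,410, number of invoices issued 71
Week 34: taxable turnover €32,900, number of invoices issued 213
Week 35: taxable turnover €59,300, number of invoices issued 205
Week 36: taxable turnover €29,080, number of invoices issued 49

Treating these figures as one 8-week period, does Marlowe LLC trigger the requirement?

Yes

Total taxable turnover: €21,220 + €28,030 + €19,770 + €27,330 + €49,410 + €32,900 + €59,300 + €29,080 = €267,040 (> €240,000).
Total number of invoices issued: 170 + 73 + 196 + 211 + 71 + 213 + 205 + 49 = 1,188 (> 1,000).
The test is 'and': both thresholds are exceeded.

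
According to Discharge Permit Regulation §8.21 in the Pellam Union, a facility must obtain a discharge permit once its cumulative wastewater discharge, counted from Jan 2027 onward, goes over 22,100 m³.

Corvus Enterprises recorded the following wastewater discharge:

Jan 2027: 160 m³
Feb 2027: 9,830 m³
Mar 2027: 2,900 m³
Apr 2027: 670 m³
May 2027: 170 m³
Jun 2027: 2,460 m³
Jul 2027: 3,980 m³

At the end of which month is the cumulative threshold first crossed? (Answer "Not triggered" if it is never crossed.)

Not triggered

Through Jan 2027: 160 m³
Through Feb 2027: 9,990 m³
Through Mar 2027: 12,890 m³
Through Apr 2027: 13,560 m³
Through May 2027: 13,730 m³
Through Jun 2027: 16,190 m³
Through Jul 2027: 20,170 m³
Final cumulative total 20,170 m³ ≤ 22,100 m³; the threshold is never exceeded.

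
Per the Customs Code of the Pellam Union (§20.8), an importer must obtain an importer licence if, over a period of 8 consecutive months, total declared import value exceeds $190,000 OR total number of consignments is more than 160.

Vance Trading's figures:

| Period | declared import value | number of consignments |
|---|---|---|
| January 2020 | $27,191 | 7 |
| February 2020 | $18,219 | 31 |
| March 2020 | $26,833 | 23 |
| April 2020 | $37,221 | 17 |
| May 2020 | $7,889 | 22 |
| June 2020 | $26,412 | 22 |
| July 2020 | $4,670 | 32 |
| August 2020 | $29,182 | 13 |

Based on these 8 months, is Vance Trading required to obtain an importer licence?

Yes

Total declared import value: $27,191 + $18,219 + $26,833 + $37,221 + $7,889 + $26,412 + $4,670 + $29,182 = $177,617 (≤ $190,000).
Total number of consignments: 7 + 31 + 23 + 17 + 22 + 22 + 32 + 13 = 167 (> 160).
The test is 'or': at least one threshold is exceeded.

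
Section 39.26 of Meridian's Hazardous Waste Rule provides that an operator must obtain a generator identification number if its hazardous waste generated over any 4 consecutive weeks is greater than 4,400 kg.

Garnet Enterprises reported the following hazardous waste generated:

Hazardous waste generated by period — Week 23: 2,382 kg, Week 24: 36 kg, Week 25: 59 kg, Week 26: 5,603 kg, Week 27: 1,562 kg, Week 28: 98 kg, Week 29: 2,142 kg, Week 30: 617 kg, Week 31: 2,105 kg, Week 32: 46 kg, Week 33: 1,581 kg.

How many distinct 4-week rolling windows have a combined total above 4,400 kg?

7

Week 23–Week 26: 2,382 kg + 36 kg + 59 kg + 5,603 kg = 8,080 kg (over)
Week 24–Week 27: 36 kg + 59 kg + 5,603 kg + 1,562 kg = 7,260 kg (over)
Week 25–Week 28: 59 kg + 5,603 kg + 1,562 kg + 98 kg = 7,322 kg (over)
Week 26–Week 29: 5,603 kg + 1,562 kg + 98 kg + 2,142 kg = 9,405 kg (over)
Week 27–Week 30: 1,562 kg + 98 kg + 2,142 kg + 617 kg = 4,419 kg (over)
Week 28–Week 31: 98 kg + 2,142 kg + 617 kg + 2,105 kg = 4,962 kg (over)
Week 29–Week 32: 2,142 kg + 617 kg + 2,105 kg + 46 kg = 4,910 kg (over)
Week 30–Week 33: 617 kg + 2,105 kg + 46 kg + 1,581 kg = 4,349 kg (under)
7 windows exceed the threshold.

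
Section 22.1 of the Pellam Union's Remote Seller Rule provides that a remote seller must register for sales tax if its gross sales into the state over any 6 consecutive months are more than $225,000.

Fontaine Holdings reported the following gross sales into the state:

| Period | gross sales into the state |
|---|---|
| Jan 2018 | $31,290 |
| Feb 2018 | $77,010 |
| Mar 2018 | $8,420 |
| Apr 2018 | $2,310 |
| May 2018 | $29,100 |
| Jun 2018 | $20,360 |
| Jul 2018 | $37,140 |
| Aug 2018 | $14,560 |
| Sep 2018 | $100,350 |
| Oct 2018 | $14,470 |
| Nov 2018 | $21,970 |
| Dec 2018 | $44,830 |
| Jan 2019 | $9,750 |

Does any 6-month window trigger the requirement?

Yes

Jan 2018–Jun 2018: $31,290 + $77,010 + $8,420 + $2,310 + $29,100 + $20,360 = $168,490 (under)
Feb 2018–Jul 2018: $77,010 + $8,420 + $2,310 + $29,100 + $20,360 + $37,140 = $174,340 (under)
Mar 2018–Aug 2018: $8,420 + $2,310 + $29,100 + $20,360 + $37,140 + $14,560 = $111,890 (under)
Apr 2018–Sep 2018: $2,310 + $29,100 + $20,360 + $37,140 + $14,560 + $100,350 = $203,820 (under)
May 2018–Oct 2018: $29,100 + $20,360 + $37,140 + $14,560 + $100,350 + $14,470 = $215,980 (under)
Jun 2018–Nov 2018: $20,360 + $37,140 + $14,560 + $100,350 + $14,470 + $21,970 = $208,850 (under)
Jul 2018–Dec 2018: $37,140 + $14,560 + $100,350 + $14,470 + $21,970 + $44,830 = $233,320 (over)
Aug 2018–Jan 2019: $14,560 + $100,350 + $14,470 + $21,970 + $44,830 + $9,750 = $205,930 (under)
At least one window exceeds $225,000.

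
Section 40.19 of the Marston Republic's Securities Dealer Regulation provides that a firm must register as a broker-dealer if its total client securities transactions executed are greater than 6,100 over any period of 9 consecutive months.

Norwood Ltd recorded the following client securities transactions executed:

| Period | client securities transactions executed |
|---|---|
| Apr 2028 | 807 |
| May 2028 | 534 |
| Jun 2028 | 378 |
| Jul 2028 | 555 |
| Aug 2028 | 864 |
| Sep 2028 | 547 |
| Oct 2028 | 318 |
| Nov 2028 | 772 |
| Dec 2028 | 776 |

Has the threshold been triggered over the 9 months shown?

Total client securities transactions executed: 807 + 534 + 378 + 555 + 864 + 547 + 318 + 772 + 776 = 5,551.
5,551 ≤ 6,100, so the threshold is not exceeded.

No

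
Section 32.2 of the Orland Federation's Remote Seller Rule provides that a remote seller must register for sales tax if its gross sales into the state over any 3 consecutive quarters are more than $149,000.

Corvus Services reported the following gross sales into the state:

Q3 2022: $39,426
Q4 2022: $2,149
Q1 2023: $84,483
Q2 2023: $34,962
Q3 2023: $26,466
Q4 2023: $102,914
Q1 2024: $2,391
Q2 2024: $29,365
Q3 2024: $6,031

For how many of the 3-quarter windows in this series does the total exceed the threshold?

Q3 2022–Q1 2023: $39,426 + $2,149 + $84,483 = $126,058 (under)
Q4 2022–Q2 2023: $2,149 + $84,483 + $34,962 = $121,594 (under)
Q1 2023–Q3 2023: $84,483 + $34,962 + $26,466 = $145,911 (under)
Q2 2023–Q4 2023: $34,962 + $26,466 + $102,914 = $164,342 (over)
Q3 2023–Q1 2024: $26,466 + $102,914 + $2,391 = $131,771 (under)
Q4 2023–Q2 2024: $102,914 + $2,391 + $29,365 = $134,670 (under)
Q1 2024–Q3 2024: $2,391 + $29,365 + $6,031 = $37,787 (under)
1 window exceeds the threshold.

1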